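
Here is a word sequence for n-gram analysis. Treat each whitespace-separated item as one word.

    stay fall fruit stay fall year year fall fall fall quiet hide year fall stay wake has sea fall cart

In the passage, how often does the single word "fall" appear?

7

Scanning the 20 tokens for "fall":
  position 2: fall
  position 5: fall
  position 8: fall
  position 9: fall
  position 10: fall
  position 14: fall
  position 19: fall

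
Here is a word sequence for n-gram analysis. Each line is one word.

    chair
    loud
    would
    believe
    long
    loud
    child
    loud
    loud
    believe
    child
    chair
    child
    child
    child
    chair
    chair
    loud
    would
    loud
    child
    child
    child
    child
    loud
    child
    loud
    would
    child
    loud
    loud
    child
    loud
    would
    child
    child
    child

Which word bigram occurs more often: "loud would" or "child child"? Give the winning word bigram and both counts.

"child child" (7 vs 4)

"loud would": 4 occurrences
"child child": 7 occurrences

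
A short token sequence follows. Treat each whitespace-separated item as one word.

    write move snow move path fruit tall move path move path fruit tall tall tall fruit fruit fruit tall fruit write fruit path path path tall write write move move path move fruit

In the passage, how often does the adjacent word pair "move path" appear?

Scanning the 32 overlapping bigram windows for "move path":
  position 4–5: move path
  position 8–9: move path
  position 10–11: move path
  position 30–31: move path

4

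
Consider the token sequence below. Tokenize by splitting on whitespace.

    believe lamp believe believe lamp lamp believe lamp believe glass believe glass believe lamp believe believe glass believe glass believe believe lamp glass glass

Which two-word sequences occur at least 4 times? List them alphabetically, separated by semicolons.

Bigram counts meeting the condition (at least 4 times):
  believe glass: 4
  believe lamp: 5
  glass believe: 4
  lamp believe: 4

believe glass; believe lamp; glass believe; lamp believe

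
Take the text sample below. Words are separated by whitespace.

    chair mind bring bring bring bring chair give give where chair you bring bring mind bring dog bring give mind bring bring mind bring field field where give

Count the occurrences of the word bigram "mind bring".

4

Scanning the 27 overlapping bigram windows for "mind bring":
  position 2–3: mind bring
  position 15–16: mind bring
  position 20–21: mind bring
  position 23–24: mind bring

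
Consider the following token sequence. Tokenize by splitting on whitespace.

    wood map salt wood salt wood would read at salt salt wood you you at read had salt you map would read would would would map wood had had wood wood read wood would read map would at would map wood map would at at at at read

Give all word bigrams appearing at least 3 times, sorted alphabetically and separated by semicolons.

Bigram counts meeting the condition (at least 3 times):
  at at: 3
  map would: 3
  salt wood: 3
  would read: 3

at at; map would; salt wood; would read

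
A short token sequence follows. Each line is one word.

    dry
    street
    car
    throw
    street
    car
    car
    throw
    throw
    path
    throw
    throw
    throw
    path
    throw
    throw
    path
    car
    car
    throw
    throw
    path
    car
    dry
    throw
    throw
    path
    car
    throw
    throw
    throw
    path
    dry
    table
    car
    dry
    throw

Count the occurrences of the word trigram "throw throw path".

6

Scanning the 35 overlapping trigram windows for "throw throw path":
  position 8–10: throw throw path
  position 12–14: throw throw path
  position 15–17: throw throw path
  position 20–22: throw throw path
  position 25–27: throw throw path
  position 30–32: throw throw path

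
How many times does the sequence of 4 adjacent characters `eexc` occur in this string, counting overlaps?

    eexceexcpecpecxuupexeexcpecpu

Sliding a length-4 window over the 29 characters (26 positions):
  position 1–4: eexc
  position 5–8: eexc
  position 21–24: eexc

3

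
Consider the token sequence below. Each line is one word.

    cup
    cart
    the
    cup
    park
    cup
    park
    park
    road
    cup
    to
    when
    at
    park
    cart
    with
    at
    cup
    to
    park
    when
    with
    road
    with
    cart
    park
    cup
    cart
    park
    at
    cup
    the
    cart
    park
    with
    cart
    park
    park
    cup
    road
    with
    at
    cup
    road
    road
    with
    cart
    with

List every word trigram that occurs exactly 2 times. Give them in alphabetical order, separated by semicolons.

Trigram counts meeting the condition (exactly 2 times):
  road with cart: 2
  with at cup: 2
  with cart park: 2

road with cart; with at cup; with cart park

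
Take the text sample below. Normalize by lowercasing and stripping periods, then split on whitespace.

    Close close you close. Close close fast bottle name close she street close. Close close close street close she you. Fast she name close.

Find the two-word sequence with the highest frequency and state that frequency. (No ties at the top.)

Bigram frequencies (highest first):
  close close: 6
  name close: 2
  close she: 2
  street close: 2
  close you: 1
  you close: 1
  … (9 more, each ≤ 1)

"close close", 6 times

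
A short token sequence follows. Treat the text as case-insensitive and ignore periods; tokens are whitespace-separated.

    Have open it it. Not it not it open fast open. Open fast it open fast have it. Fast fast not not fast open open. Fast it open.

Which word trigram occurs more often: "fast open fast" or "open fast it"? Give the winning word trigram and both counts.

"fast open fast": 0 occurrences
"open fast it": 2 occurrences

"open fast it" (2 vs 0)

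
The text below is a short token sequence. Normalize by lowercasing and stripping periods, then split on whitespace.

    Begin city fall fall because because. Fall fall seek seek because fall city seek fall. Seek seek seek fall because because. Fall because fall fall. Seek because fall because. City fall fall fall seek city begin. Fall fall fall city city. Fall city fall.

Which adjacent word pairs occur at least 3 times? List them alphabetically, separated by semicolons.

because fall; city fall; fall because; fall city; fall fall; fall seek; seek seek

Bigram counts meeting the condition (at least 3 times):
  because fall: 5
  city fall: 4
  fall because: 4
  fall city: 3
  fall fall: 7
  fall seek: 4
  seek seek: 3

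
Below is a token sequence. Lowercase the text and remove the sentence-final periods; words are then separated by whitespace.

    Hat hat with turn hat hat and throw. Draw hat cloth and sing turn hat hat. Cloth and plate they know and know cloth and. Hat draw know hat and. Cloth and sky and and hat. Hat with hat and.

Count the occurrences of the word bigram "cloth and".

4

Scanning the 39 overlapping bigram windows for "cloth and":
  position 11–12: cloth and
  position 17–18: cloth and
  position 24–25: cloth and
  position 31–32: cloth and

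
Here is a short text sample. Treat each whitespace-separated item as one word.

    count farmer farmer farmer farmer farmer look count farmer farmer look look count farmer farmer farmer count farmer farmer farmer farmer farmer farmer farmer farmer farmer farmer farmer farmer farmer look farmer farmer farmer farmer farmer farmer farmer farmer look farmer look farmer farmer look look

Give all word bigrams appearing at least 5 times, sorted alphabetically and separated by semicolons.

Bigram counts meeting the condition (at least 5 times):
  farmer farmer: 27
  farmer look: 6

farmer farmer; farmer look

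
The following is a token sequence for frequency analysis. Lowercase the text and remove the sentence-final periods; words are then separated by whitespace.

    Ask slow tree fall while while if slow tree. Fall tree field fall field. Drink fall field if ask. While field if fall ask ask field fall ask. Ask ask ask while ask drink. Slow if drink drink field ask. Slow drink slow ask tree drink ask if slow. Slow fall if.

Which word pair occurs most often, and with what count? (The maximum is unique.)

"ask ask", 4 times

Bigram frequencies (highest first):
  ask ask: 4
  ask slow: 2
  slow tree: 2
  tree fall: 2
  if slow: 2
  field fall: 2
  … (32 more, each ≤ 2)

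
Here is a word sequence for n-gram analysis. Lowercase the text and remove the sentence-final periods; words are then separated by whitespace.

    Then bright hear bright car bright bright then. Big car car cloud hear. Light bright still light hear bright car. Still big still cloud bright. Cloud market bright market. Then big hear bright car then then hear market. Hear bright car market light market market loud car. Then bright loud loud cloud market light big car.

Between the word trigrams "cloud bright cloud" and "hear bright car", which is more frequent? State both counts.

"hear bright car" (4 vs 1)

"cloud bright cloud": 1 occurrence
"hear bright car": 4 occurrences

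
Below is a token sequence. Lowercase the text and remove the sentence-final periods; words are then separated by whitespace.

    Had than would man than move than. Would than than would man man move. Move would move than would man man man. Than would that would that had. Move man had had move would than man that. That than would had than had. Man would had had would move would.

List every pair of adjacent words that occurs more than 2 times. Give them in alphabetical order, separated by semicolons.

Bigram counts meeting the condition (more than 2 times):
  man man: 3
  move would: 3
  than would: 6
  would man: 3

man man; move would; than would; would man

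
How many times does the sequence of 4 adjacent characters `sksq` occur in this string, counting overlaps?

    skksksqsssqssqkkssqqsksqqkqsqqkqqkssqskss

2

Sliding a length-4 window over the 41 characters (38 positions):
  position 4–7: sksq
  position 21–24: sksq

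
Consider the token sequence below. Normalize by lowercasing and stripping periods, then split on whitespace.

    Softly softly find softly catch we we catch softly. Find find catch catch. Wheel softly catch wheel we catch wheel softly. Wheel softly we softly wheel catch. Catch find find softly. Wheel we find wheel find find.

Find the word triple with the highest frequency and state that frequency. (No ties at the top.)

Trigram frequencies (highest first):
  catch wheel softly: 2
  softly softly find: 1
  softly find softly: 1
  find softly catch: 1
  softly catch we: 1
  catch we we: 1
  … (28 more, each ≤ 1)

"catch wheel softly", 2 times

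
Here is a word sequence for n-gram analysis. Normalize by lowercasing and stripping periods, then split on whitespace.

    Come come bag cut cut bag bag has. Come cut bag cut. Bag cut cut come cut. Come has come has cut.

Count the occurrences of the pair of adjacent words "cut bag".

Scanning the 21 overlapping bigram windows for "cut bag":
  position 5–6: cut bag
  position 10–11: cut bag
  position 12–13: cut bag

3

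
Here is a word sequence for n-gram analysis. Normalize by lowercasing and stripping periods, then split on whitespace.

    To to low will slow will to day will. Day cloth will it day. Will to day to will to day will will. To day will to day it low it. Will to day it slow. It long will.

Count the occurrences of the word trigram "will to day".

6

Scanning the 37 overlapping trigram windows for "will to day":
  position 6–8: will to day
  position 15–17: will to day
  position 19–21: will to day
  position 23–25: will to day
  position 26–28: will to day
  position 32–34: will to day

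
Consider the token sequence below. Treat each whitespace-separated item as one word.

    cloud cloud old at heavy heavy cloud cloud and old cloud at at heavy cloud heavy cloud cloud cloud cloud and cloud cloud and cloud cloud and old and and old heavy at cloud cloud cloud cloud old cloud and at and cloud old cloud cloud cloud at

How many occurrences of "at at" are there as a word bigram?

Scanning the 47 overlapping bigram windows for "at at":
  position 12–13: at at

1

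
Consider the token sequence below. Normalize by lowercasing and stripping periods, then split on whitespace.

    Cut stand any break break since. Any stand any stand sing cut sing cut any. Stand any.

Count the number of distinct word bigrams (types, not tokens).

11

17 tokens → 16 bigram windows in total.
Repeated bigrams (each contributes count−1 duplicates):
  any stand: 3
  stand any: 3
  sing cut: 2
5 duplicate windows → 16 − 5 = 11 distinct.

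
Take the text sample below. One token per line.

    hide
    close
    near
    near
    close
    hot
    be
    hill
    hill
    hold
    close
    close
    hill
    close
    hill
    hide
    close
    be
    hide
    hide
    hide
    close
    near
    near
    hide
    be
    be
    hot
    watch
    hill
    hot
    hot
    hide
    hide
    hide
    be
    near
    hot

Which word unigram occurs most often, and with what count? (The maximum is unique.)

Unigram frequencies (highest first):
  hide: 9
  close: 7
  near: 5
  hot: 5
  be: 5
  hill: 5
  … (2 more, each ≤ 1)

"hide", 9 times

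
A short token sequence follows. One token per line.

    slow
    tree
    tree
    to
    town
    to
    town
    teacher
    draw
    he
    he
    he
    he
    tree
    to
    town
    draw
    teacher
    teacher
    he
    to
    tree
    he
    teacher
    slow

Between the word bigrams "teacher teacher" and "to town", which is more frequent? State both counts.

"to town" (3 vs 1)

"teacher teacher": 1 occurrence
"to town": 3 occurrences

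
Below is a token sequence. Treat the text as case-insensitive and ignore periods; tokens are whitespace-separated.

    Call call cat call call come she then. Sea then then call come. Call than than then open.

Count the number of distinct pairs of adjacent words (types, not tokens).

15

18 tokens → 17 bigram windows in total.
Repeated bigrams (each contributes count−1 duplicates):
  call call: 2
  call come: 2
2 duplicate windows → 17 − 2 = 15 distinct.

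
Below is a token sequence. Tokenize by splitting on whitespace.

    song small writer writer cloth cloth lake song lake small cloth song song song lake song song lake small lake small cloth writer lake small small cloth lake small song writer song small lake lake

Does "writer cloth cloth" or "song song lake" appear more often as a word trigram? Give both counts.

"writer cloth cloth": 1 occurrence
"song song lake": 2 occurrences

"song song lake" (2 vs 1)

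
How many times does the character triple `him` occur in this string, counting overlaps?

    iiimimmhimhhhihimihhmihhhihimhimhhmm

4

Sliding a length-3 window over the 36 characters (34 positions):
  position 8–10: him
  position 15–17: him
  position 27–29: him
  position 30–32: him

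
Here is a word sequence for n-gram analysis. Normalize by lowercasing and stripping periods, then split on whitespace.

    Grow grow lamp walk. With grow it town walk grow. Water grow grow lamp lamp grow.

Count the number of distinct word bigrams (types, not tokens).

13

16 tokens → 15 bigram windows in total.
Repeated bigrams (each contributes count−1 duplicates):
  grow grow: 2
  grow lamp: 2
2 duplicate windows → 15 − 2 = 13 distinct.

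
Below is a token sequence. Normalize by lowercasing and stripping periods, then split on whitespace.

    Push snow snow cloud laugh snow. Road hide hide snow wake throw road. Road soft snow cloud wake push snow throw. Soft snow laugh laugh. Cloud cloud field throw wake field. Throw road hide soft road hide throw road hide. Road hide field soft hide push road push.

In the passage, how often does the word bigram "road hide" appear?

5

Scanning the 47 overlapping bigram windows for "road hide":
  position 7–8: road hide
  position 33–34: road hide
  position 36–37: road hide
  position 39–40: road hide
  position 41–42: road hide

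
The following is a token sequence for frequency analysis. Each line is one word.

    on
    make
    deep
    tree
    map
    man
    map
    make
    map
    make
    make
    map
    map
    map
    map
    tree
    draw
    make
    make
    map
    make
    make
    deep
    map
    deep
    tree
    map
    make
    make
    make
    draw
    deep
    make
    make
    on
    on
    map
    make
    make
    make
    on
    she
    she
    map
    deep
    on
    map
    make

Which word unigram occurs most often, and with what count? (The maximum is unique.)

Unigram frequencies (highest first):
  make: 17
  map: 13
  on: 5
  deep: 5
  tree: 3
  draw: 2
  … (2 more, each ≤ 2)

"make", 17 times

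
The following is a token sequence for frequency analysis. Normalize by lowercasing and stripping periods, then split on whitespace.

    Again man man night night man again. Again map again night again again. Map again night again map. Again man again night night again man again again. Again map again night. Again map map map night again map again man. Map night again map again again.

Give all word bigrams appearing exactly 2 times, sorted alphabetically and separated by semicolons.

map map; map night; night night

Bigram counts meeting the condition (exactly 2 times):
  map map: 2
  map night: 2
  night night: 2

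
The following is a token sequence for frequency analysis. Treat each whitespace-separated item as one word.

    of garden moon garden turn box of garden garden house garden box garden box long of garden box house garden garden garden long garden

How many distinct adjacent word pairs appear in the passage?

24 tokens → 23 bigram windows in total.
Repeated bigrams (each contributes count−1 duplicates):
  garden box: 3
  garden garden: 3
  of garden: 3
  house garden: 2
7 duplicate windows → 23 − 7 = 16 distinct.

16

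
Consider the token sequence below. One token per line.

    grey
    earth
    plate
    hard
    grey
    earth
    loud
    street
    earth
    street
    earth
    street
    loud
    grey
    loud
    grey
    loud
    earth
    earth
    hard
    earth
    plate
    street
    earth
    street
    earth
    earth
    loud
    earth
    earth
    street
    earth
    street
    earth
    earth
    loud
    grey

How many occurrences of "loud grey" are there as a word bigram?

3

Scanning the 36 overlapping bigram windows for "loud grey":
  position 13–14: loud grey
  position 15–16: loud grey
  position 36–37: loud grey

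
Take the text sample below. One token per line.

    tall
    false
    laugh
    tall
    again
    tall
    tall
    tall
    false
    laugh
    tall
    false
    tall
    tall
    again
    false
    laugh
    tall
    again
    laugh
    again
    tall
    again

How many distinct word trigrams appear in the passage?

23 tokens → 21 trigram windows in total.
Repeated trigrams (each contributes count−1 duplicates):
  false laugh tall: 3
  laugh tall again: 2
  tall false laugh: 2
4 duplicate windows → 21 − 4 = 17 distinct.

17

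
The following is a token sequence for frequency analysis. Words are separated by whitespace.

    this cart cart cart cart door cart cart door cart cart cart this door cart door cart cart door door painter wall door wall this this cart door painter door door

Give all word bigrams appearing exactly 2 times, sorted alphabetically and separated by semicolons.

door door; door painter; this cart

Bigram counts meeting the condition (exactly 2 times):
  door door: 2
  door painter: 2
  this cart: 2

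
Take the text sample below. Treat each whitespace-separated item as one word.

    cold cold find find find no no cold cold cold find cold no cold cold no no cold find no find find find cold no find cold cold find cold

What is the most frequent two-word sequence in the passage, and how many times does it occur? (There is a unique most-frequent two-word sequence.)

"cold cold", 5 times

Bigram frequencies (highest first):
  cold cold: 5
  cold find: 4
  find find: 4
  find cold: 4
  no cold: 3
  cold no: 3
  … (3 more, each ≤ 2)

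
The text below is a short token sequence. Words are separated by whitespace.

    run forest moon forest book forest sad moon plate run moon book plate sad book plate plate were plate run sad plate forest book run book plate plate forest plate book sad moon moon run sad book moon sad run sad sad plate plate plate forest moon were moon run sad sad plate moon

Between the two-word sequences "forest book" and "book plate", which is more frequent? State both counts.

"forest book": 2 occurrences
"book plate": 3 occurrences

"book plate" (3 vs 2)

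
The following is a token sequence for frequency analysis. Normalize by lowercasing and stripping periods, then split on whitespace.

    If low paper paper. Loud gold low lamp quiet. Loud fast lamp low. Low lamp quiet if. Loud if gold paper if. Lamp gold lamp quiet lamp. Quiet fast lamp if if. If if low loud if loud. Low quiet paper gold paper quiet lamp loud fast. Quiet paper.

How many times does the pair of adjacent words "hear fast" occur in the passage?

Scanning the 48 overlapping bigram windows for "hear fast":
  (none found)

0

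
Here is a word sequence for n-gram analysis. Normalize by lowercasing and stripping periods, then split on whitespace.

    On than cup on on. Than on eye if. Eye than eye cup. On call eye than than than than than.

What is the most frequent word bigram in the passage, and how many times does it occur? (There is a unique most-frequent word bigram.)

"than than", 4 times

Bigram frequencies (highest first):
  than than: 4
  on than: 2
  cup on: 2
  eye than: 2
  than cup: 1
  on on: 1
  … (8 more, each ≤ 1)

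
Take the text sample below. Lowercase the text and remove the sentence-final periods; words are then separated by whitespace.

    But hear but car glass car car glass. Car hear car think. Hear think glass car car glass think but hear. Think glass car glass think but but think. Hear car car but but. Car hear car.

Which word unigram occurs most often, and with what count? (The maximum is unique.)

Unigram frequencies (highest first):
  car: 12
  but: 7
  hear: 6
  glass: 6
  think: 6

"car", 12 times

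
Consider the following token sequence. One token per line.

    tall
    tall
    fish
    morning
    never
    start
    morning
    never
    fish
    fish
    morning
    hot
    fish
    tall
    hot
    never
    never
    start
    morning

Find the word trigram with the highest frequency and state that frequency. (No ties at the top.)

"never start morning", 2 times

Trigram frequencies (highest first):
  never start morning: 2
  tall tall fish: 1
  tall fish morning: 1
  fish morning never: 1
  morning never start: 1
  start morning never: 1
  … (10 more, each ≤ 1)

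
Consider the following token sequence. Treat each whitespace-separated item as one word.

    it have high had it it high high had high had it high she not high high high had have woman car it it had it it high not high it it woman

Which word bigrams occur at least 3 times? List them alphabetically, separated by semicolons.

Bigram counts meeting the condition (at least 3 times):
  had it: 3
  high had: 4
  high high: 3
  it high: 3
  it it: 4

had it; high had; high high; it high; it it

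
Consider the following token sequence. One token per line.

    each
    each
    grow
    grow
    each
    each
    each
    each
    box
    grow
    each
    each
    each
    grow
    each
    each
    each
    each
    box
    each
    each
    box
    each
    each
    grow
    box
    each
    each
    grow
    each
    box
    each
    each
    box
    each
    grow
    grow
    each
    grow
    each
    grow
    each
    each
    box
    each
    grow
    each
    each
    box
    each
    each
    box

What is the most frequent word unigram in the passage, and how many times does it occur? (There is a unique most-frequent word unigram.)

"each", 32 times

Unigram frequencies (highest first):
  each: 32
  grow: 11
  box: 9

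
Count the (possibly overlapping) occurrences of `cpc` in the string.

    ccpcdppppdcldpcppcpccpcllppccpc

Sliding a length-3 window over the 31 characters (29 positions):
  position 2–4: cpc
  position 18–20: cpc
  position 21–23: cpc
  position 29–31: cpc

4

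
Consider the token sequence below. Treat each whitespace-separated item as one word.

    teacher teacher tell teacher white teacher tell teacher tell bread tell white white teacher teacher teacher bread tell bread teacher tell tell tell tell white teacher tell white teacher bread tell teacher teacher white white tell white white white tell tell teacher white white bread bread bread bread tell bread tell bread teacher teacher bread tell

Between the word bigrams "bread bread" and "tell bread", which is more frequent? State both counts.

"tell bread" (4 vs 3)

"bread bread": 3 occurrences
"tell bread": 4 occurrences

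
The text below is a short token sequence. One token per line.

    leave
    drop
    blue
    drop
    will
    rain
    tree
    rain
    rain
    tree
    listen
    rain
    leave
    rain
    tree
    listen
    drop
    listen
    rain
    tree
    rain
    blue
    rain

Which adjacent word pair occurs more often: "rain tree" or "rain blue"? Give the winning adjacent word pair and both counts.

"rain tree": 4 occurrences
"rain blue": 1 occurrence

"rain tree" (4 vs 1)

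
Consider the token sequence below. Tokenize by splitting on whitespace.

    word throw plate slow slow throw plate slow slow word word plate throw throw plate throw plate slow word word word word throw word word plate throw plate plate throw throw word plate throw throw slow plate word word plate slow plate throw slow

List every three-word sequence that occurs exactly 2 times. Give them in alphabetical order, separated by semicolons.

Trigram counts meeting the condition (exactly 2 times):
  plate slow slow: 2
  plate throw plate: 2
  slow word word: 2
  word word word: 2

plate slow slow; plate throw plate; slow word word; word word word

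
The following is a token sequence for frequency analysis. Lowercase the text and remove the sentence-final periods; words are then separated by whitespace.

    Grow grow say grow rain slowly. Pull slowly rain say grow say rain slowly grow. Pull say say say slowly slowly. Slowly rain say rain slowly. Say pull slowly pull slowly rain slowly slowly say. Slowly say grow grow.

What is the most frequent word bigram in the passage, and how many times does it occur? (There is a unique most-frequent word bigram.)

"rain slowly", 4 times

Bigram frequencies (highest first):
  rain slowly: 4
  say grow: 3
  pull slowly: 3
  slowly rain: 3
  slowly slowly: 3
  slowly say: 3
  … (12 more, each ≤ 2)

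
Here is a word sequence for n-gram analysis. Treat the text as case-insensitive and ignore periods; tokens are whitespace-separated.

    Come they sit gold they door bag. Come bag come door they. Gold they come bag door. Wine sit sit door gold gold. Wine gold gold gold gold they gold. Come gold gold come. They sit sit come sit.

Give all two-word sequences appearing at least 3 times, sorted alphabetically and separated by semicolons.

gold gold; gold they

Bigram counts meeting the condition (at least 3 times):
  gold gold: 5
  gold they: 3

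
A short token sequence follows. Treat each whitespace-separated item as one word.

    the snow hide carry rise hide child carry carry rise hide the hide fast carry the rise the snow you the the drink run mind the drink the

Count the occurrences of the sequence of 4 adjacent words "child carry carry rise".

1

Scanning the 25 overlapping 4-gram windows for "child carry carry rise":
  position 7–10: child carry carry rise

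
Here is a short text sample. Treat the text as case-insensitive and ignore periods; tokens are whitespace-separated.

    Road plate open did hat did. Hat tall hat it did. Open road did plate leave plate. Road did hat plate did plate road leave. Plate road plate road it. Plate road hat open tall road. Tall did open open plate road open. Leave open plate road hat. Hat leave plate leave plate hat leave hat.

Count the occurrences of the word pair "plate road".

7

Scanning the 55 overlapping bigram windows for "plate road":
  position 17–18: plate road
  position 23–24: plate road
  position 26–27: plate road
  position 28–29: plate road
  position 31–32: plate road
  position 41–42: plate road
  position 46–47: plate road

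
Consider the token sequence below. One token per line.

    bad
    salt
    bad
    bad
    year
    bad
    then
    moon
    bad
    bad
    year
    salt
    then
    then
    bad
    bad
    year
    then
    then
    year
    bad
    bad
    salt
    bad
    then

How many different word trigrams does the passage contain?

25 tokens → 23 trigram windows in total.
Repeated trigrams (each contributes count−1 duplicates):
  bad bad year: 3
  bad salt bad: 2
3 duplicate windows → 23 − 3 = 20 distinct.

20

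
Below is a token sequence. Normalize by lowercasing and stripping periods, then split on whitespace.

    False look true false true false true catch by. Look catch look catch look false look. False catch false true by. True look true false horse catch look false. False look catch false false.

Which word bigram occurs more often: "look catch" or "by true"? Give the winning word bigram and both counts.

"look catch": 3 occurrences
"by true": 1 occurrence

"look catch" (3 vs 1)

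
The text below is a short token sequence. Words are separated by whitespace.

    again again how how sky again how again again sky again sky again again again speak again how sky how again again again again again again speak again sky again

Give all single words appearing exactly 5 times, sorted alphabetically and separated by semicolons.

how; sky

Unigram counts meeting the condition (exactly 5 times):
  how: 5
  sky: 5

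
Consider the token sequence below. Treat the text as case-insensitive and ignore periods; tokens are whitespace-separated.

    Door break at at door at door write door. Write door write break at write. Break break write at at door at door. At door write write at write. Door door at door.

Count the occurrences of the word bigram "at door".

6

Scanning the 32 overlapping bigram windows for "at door":
  position 4–5: at door
  position 6–7: at door
  position 20–21: at door
  position 22–23: at door
  position 24–25: at door
  position 32–33: at door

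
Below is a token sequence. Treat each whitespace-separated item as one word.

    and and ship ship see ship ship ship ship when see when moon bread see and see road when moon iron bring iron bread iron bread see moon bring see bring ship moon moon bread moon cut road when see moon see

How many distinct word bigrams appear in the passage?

31

42 tokens → 41 bigram windows in total.
Repeated bigrams (each contributes count−1 duplicates):
  ship ship: 4
  bread see: 2
  iron bread: 2
  moon bread: 2
  road when: 2
  see moon: 2
  when moon: 2
  when see: 2
10 duplicate windows → 41 − 10 = 31 distinct.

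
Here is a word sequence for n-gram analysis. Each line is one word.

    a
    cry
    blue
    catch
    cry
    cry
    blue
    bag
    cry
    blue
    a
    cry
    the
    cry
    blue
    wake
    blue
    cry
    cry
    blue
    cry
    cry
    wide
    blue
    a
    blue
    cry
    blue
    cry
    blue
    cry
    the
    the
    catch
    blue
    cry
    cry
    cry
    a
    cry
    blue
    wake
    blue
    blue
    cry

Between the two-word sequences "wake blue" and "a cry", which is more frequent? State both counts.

"wake blue": 2 occurrences
"a cry": 3 occurrences

"a cry" (3 vs 2)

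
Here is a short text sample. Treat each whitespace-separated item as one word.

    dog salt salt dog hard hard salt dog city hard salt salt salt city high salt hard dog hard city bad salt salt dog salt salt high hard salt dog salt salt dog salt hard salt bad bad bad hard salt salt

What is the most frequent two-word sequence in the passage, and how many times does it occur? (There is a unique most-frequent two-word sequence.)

"salt salt", 7 times

Bigram frequencies (highest first):
  salt salt: 7
  salt dog: 5
  hard salt: 5
  dog salt: 4
  dog hard: 2
  salt hard: 2
  … (15 more, each ≤ 2)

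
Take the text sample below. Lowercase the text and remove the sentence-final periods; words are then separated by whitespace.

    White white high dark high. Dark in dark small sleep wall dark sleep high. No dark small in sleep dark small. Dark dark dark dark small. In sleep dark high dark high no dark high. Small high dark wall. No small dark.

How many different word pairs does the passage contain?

24

42 tokens → 41 bigram windows in total.
Repeated bigrams (each contributes count−1 duplicates):
  dark high: 4
  dark small: 4
  high dark: 4
  dark dark: 3
  high no: 2
  in sleep: 2
  no dark: 2
  sleep dark: 2
  … (2 more repeated)
17 duplicate windows → 41 − 17 = 24 distinct.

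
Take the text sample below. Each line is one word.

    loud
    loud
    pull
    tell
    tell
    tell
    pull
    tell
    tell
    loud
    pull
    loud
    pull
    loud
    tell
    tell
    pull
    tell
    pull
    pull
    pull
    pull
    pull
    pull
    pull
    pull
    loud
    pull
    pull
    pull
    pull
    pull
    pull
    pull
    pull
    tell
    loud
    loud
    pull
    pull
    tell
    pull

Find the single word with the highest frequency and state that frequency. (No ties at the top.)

"pull", 24 times

Unigram frequencies (highest first):
  pull: 24
  tell: 10
  loud: 8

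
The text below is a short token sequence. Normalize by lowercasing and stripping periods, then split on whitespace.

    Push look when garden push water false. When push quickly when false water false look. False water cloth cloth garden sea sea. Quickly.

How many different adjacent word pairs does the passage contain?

20

23 tokens → 22 bigram windows in total.
Repeated bigrams (each contributes count−1 duplicates):
  false water: 2
  water false: 2
2 duplicate windows → 22 − 2 = 20 distinct.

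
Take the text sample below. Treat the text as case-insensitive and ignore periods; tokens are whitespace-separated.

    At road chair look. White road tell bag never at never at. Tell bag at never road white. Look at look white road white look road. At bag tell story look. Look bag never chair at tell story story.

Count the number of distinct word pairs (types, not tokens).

28

39 tokens → 38 bigram windows in total.
Repeated bigrams (each contributes count−1 duplicates):
  at never: 2
  at tell: 2
  bag never: 2
  look white: 2
  never at: 2
  road white: 2
  tell bag: 2
  tell story: 2
  … (2 more repeated)
10 duplicate windows → 38 − 10 = 28 distinct.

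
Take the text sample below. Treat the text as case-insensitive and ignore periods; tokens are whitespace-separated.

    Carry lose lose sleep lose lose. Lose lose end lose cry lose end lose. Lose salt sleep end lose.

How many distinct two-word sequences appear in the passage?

19 tokens → 18 bigram windows in total.
Repeated bigrams (each contributes count−1 duplicates):
  lose lose: 5
  end lose: 3
  lose end: 2
7 duplicate windows → 18 − 7 = 11 distinct.

11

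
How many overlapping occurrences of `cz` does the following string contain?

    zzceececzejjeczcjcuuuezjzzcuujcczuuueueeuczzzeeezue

Sliding a length-2 window over the 51 characters (50 positions):
  position 8–9: cz
  position 14–15: cz
  position 32–33: cz
  position 42–43: cz

4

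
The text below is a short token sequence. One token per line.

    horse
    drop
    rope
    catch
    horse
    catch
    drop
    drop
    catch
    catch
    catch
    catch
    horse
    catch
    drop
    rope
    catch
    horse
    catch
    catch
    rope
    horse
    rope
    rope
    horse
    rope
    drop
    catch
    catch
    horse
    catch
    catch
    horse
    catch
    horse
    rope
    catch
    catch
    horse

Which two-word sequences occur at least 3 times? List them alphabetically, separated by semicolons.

catch catch; catch horse; horse catch; horse rope; rope catch

Bigram counts meeting the condition (at least 3 times):
  catch catch: 7
  catch horse: 7
  horse catch: 5
  horse rope: 3
  rope catch: 3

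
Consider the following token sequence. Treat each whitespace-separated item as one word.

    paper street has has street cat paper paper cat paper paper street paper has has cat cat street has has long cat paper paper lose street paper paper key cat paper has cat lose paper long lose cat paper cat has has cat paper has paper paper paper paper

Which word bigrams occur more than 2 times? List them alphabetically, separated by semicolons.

cat paper; has cat; has has; paper has; paper paper

Bigram counts meeting the condition (more than 2 times):
  cat paper: 6
  has cat: 3
  has has: 4
  paper has: 3
  paper paper: 7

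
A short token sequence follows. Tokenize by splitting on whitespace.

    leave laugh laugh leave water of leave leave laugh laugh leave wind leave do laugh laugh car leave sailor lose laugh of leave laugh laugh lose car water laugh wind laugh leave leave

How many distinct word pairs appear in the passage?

23

33 tokens → 32 bigram windows in total.
Repeated bigrams (each contributes count−1 duplicates):
  laugh laugh: 4
  laugh leave: 3
  leave laugh: 3
  leave leave: 2
  of leave: 2
9 duplicate windows → 32 − 9 = 23 distinct.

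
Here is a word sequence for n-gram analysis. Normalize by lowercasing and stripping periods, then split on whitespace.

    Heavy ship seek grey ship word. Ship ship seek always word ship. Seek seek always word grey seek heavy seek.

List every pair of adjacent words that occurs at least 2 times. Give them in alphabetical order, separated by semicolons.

always word; seek always; ship seek; word ship

Bigram counts meeting the condition (at least 2 times):
  always word: 2
  seek always: 2
  ship seek: 3
  word ship: 2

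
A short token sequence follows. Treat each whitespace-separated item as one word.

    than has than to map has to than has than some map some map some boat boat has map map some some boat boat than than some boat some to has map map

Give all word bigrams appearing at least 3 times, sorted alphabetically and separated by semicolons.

Bigram counts meeting the condition (at least 3 times):
  map some: 3
  some boat: 3

map some; some boat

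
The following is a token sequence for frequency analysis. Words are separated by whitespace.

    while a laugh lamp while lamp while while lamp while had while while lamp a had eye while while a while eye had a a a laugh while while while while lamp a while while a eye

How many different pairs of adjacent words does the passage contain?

37 tokens → 36 bigram windows in total.
Repeated bigrams (each contributes count−1 duplicates):
  while while: 7
  while lamp: 4
  lamp while: 3
  while a: 3
  a a: 2
  a laugh: 2
  a while: 2
  lamp a: 2
17 duplicate windows → 36 − 17 = 19 distinct.

19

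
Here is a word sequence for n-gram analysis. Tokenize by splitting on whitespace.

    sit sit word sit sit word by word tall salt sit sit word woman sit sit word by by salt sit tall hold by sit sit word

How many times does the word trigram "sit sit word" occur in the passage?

5

Scanning the 25 overlapping trigram windows for "sit sit word":
  position 1–3: sit sit word
  position 4–6: sit sit word
  position 11–13: sit sit word
  position 15–17: sit sit word
  position 25–27: sit sit word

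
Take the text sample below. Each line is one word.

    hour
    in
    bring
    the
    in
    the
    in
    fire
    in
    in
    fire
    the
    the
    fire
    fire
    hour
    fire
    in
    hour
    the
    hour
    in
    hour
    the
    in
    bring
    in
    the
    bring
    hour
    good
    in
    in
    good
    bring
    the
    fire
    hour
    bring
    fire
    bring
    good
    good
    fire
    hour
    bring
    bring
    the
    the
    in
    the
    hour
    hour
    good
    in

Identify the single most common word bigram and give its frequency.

Bigram frequencies (highest first):
  the in: 4
  bring the: 3
  in the: 3
  fire hour: 3
  hour in: 2
  in bring: 2
  … (26 more, each ≤ 2)

"the in", 4 times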